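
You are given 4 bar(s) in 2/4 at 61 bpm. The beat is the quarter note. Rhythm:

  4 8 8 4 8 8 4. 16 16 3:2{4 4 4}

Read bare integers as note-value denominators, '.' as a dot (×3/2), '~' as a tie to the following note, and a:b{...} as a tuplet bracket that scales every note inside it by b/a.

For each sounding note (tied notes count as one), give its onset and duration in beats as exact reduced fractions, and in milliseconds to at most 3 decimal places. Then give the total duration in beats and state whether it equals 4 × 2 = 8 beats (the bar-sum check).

1) 0.0ms=0b +983.607ms=1b
2) 983.607ms=1b +491.803ms=1/2b
3) 1475.41ms=3/2b +491.803ms=1/2b
4) 1967.213ms=2b +983.607ms=1b
5) 2950.82ms=3b +491.803ms=1/2b
6) 3442.623ms=7/2b +491.803ms=1/2b
7) 3934.426ms=4b +1475.41ms=3/2b
8) 5409.836ms=11/2b +245.902ms=1/4b
9) 5655.738ms=23/4b +245.902ms=1/4b
10) 5901.639ms=6b +655.738ms=2/3b
11) 6557.377ms=20/3b +655.738ms=2/3b
12) 7213.115ms=22/3b +655.738ms=2/3b
Σ=8b of 8 (61bpm 2/4) — PASS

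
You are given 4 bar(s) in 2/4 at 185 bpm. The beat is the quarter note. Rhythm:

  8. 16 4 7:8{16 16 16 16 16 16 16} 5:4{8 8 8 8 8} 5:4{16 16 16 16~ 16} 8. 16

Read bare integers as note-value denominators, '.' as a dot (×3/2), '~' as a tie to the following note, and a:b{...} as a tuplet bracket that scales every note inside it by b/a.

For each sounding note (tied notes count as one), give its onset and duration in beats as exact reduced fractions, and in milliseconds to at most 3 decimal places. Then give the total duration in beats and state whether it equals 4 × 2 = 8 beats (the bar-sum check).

1) 0.0ms=0b +243.243ms=3/4b
2) 243.243ms=3/4b +81.081ms=1/4b
3) 324.324ms=1b +324.324ms=1b
4) 648.649ms=2b +92.664ms=2/7b
5) 741.313ms=16/7b +92.664ms=2/7b
6) 833.977ms=18/7b +92.664ms=2/7b
7) 926.641ms=20/7b +92.664ms=2/7b
8) 1019.305ms=22/7b +92.664ms=2/7b
9) 1111.969ms=24/7b +92.664ms=2/7b
10) 1204.633ms=26/7b +92.664ms=2/7b
11) 1297.297ms=4b +129.73ms=2/5b
12) 1427.027ms=22/5b +129.73ms=2/5b
13) 1556.757ms=24/5b +129.73ms=2/5b
14) 1686.486ms=26/5b +129.73ms=2/5b
15) 1816.216ms=28/5b +129.73ms=2/5b
16) 1945.946ms=6b +64.865ms=1/5b
17) 2010.811ms=31/5b +64.865ms=1/5b
18) 2075.676ms=32/5b +64.865ms=1/5b
19) 2140.541ms=33/5b +129.73ms=2/5b
20) 2270.27ms=7b +243.243ms=3/4b
21) 2513.514ms=31/4b +81.081ms=1/4b
Σ=8b of 8 (185bpm 2/4) — PASS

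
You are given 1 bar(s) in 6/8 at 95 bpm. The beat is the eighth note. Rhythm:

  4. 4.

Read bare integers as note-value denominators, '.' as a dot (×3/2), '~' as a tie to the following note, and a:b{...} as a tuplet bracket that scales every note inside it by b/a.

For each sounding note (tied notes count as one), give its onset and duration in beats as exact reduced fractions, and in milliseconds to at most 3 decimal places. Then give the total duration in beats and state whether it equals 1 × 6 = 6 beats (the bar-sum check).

1) 0.0ms=0b +1894.737ms=3b
2) 1894.737ms=3b +1894.737ms=3b
Σ=6b of 6 (95bpm 6/8) — PASS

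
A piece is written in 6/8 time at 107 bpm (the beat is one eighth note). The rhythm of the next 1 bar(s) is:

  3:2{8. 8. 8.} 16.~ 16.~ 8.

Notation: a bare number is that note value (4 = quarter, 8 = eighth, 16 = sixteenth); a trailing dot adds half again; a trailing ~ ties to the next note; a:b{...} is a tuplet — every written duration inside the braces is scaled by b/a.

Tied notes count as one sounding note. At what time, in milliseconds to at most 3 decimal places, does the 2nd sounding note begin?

1. 0.0ms @ 0 + 560.748ms (1)
2. 560.748ms @ 1 + 560.748ms (1)
3. 1121.495ms @ 2 + 560.748ms (1)
4. 1682.243ms @ 3 + 1682.243ms (3)

note 2 onset = 1b = 560.748ms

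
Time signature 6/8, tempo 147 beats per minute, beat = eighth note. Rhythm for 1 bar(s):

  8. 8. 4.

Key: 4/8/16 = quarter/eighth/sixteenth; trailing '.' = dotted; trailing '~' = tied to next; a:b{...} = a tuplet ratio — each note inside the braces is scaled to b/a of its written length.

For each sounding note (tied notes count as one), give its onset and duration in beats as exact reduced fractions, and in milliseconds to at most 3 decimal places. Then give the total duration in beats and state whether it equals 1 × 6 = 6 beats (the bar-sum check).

1) 0.0ms=0b +612.245ms=3/2b
2) 612.245ms=3/2b +612.245ms=3/2b
3) 1224.49ms=3b +1224.49ms=3b
Σ=6b of 6 (147bpm 6/8) — PASS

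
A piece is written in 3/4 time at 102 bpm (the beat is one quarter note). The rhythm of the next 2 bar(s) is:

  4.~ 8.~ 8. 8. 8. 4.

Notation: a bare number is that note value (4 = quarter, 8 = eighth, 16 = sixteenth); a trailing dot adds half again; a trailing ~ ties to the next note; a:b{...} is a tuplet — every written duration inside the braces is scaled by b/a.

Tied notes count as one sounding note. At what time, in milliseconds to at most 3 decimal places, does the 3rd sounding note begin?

note 3 onset = 15/4b = 2205.882ms

1. 0.0ms @ 0 + 1764.706ms (3)
2. 1764.706ms @ 3 + 441.176ms (3/4)
3. 2205.882ms @ 15/4 + 441.176ms (3/4)
4. 2647.059ms @ 9/2 + 882.353ms (3/2)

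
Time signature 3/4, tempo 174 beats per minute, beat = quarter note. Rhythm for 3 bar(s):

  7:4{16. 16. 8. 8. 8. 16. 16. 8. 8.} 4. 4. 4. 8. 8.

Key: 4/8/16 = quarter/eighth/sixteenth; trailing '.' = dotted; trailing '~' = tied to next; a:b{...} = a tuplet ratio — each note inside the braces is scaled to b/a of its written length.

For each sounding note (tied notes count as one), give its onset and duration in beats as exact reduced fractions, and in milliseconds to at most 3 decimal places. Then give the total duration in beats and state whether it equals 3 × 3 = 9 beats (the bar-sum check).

1) 0.0ms=0b +73.892ms=3/14b
2) 73.892ms=3/14b +73.892ms=3/14b
3) 147.783ms=3/7b +147.783ms=3/7b
4) 295.567ms=6/7b +147.783ms=3/7b
5) 443.35ms=9/7b +147.783ms=3/7b
6) 591.133ms=12/7b +73.892ms=3/14b
7) 665.025ms=27/14b +73.892ms=3/14b
8) 738.916ms=15/7b +147.783ms=3/7b
9) 886.7ms=18/7b +147.783ms=3/7b
10) 1034.483ms=3b +517.241ms=3/2b
11) 1551.724ms=9/2b +517.241ms=3/2b
12) 2068.966ms=6b +517.241ms=3/2b
13) 2586.207ms=15/2b +258.621ms=3/4b
14) 2844.828ms=33/4b +258.621ms=3/4b
Σ=9b of 9 (174bpm 3/4) — PASS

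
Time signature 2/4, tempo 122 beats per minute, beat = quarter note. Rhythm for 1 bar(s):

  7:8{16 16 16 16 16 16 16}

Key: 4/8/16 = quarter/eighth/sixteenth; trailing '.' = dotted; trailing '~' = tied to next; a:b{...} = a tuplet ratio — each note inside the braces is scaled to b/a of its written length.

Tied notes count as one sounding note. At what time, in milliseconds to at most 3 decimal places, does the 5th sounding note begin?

1. 0.0ms @ 0 + 140.515ms (2/7)
2. 140.515ms @ 2/7 + 140.515ms (2/7)
3. 281.03ms @ 4/7 + 140.515ms (2/7)
4. 421.546ms @ 6/7 + 140.515ms (2/7)
5. 562.061ms @ 8/7 + 140.515ms (2/7)
6. 702.576ms @ 10/7 + 140.515ms (2/7)
7. 843.091ms @ 12/7 + 140.515ms (2/7)

note 5 onset = 8/7b = 562.061ms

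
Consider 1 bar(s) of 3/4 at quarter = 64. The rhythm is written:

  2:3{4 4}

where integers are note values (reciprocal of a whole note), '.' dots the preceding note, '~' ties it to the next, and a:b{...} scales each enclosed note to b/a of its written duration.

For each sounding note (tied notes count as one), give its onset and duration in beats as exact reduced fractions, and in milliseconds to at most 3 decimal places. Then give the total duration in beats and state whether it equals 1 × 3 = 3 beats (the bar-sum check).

1) 0.0ms=0b +1406.25ms=3/2b
2) 1406.25ms=3/2b +1406.25ms=3/2b
Σ=3b of 3 (64bpm 3/4) — PASS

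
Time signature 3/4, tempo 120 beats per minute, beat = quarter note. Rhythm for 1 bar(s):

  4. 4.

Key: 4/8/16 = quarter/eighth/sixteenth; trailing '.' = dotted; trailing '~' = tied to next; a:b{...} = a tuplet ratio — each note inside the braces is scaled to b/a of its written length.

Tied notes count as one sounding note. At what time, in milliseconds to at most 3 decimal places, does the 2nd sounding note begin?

1. 0.0ms @ 0 + 750.0ms (3/2)
2. 750.0ms @ 3/2 + 750.0ms (3/2)

note 2 onset = 3/2b = 750.0ms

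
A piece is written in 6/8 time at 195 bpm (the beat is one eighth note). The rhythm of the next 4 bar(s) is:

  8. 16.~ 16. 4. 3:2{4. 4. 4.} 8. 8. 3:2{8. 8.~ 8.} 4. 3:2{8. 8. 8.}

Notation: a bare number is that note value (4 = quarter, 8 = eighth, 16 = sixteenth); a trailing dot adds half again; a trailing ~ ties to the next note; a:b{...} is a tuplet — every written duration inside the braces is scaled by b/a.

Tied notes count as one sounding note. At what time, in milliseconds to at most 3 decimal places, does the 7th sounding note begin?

note 7 onset = 12b = 3692.308ms

1. 0.0ms @ 0 + 461.538ms (3/2)
2. 461.538ms @ 3/2 + 461.538ms (3/2)
3. 923.077ms @ 3 + 923.077ms (3)
4. 1846.154ms @ 6 + 615.385ms (2)
5. 2461.538ms @ 8 + 615.385ms (2)
6. 3076.923ms @ 10 + 615.385ms (2)
7. 3692.308ms @ 12 + 461.538ms (3/2)
8. 4153.846ms @ 27/2 + 461.538ms (3/2)
9. 4615.385ms @ 15 + 307.692ms (1)
10. 4923.077ms @ 16 + 615.385ms (2)
11. 5538.462ms @ 18 + 923.077ms (3)
12. 6461.538ms @ 21 + 307.692ms (1)
13. 6769.231ms @ 22 + 307.692ms (1)
14. 7076.923ms @ 23 + 307.692ms (1)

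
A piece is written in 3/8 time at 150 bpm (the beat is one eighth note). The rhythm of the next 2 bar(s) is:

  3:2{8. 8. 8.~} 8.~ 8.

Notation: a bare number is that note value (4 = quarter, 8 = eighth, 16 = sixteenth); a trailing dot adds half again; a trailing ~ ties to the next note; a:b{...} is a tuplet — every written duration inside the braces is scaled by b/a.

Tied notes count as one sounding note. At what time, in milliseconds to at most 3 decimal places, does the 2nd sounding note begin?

note 2 onset = 1b = 400.0ms

1. 0.0ms @ 0 + 400.0ms (1)
2. 400.0ms @ 1 + 400.0ms (1)
3. 800.0ms @ 2 + 1600.0ms (4)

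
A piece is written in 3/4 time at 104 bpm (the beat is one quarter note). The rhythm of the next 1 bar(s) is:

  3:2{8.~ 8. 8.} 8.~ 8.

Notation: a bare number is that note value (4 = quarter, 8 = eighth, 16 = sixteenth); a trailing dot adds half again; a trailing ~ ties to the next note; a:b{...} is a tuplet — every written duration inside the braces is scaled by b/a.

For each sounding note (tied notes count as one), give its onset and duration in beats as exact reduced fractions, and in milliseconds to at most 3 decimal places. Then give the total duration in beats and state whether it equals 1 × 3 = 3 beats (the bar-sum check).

1) 0.0ms=0b +576.923ms=1b
2) 576.923ms=1b +288.462ms=1/2b
3) 865.385ms=3/2b +865.385ms=3/2b
Σ=3b of 3 (104bpm 3/4) — PASS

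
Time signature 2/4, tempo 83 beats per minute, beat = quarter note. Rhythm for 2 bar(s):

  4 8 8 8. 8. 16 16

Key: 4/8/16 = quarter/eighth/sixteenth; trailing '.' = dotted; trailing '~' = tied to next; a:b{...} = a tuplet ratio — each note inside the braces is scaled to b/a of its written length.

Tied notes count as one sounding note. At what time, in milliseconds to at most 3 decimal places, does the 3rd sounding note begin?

note 3 onset = 3/2b = 1084.337ms

1. 0.0ms @ 0 + 722.892ms (1)
2. 722.892ms @ 1 + 361.446ms (1/2)
3. 1084.337ms @ 3/2 + 361.446ms (1/2)
4. 1445.783ms @ 2 + 542.169ms (3/4)
5. 1987.952ms @ 11/4 + 542.169ms (3/4)
6. 2530.12ms @ 7/2 + 180.723ms (1/4)
7. 2710.843ms @ 15/4 + 180.723ms (1/4)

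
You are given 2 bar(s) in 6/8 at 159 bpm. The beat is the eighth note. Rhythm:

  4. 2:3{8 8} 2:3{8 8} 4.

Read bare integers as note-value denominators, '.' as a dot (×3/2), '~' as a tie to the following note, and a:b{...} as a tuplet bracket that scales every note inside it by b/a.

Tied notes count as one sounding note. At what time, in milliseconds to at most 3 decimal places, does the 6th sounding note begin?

1. 0.0ms @ 0 + 1132.075ms (3)
2. 1132.075ms @ 3 + 566.038ms (3/2)
3. 1698.113ms @ 9/2 + 566.038ms (3/2)
4. 2264.151ms @ 6 + 566.038ms (3/2)
5. 2830.189ms @ 15/2 + 566.038ms (3/2)
6. 3396.226ms @ 9 + 1132.075ms (3)

note 6 onset = 9b = 3396.226ms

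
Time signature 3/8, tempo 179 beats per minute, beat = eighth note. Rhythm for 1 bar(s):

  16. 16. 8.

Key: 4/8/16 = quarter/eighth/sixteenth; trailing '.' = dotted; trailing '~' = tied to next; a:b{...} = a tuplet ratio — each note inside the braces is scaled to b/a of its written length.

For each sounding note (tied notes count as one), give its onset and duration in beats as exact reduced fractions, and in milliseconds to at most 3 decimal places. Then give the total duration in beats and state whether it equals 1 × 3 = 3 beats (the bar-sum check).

1) 0.0ms=0b +251.397ms=3/4b
2) 251.397ms=3/4b +251.397ms=3/4b
3) 502.793ms=3/2b +502.793ms=3/2b
Σ=3b of 3 (179bpm 3/8) — PASS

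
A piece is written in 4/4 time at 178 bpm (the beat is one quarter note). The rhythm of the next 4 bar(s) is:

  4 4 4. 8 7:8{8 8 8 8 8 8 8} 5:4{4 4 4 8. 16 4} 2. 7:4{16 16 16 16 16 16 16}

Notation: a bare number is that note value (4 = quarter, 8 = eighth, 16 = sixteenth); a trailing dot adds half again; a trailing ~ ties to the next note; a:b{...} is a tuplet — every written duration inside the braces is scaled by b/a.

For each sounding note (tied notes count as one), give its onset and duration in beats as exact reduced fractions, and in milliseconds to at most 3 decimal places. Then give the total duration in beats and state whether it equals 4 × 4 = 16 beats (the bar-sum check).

1) 0.0ms=0b +337.079ms=1b
2) 337.079ms=1b +337.079ms=1b
3) 674.157ms=2b +505.618ms=3/2b
4) 1179.775ms=7/2b +168.539ms=1/2b
5) 1348.315ms=4b +192.616ms=4/7b
6) 1540.931ms=32/7b +192.616ms=4/7b
7) 1733.547ms=36/7b +192.616ms=4/7b
8) 1926.164ms=40/7b +192.616ms=4/7b
9) 2118.78ms=44/7b +192.616ms=4/7b
10) 2311.396ms=48/7b +192.616ms=4/7b
11) 2504.013ms=52/7b +192.616ms=4/7b
12) 2696.629ms=8b +269.663ms=4/5b
13) 2966.292ms=44/5b +269.663ms=4/5b
14) 3235.955ms=48/5b +269.663ms=4/5b
15) 3505.618ms=52/5b +202.247ms=3/5b
16) 3707.865ms=11b +67.416ms=1/5b
17) 3775.281ms=56/5b +269.663ms=4/5b
18) 4044.944ms=12b +1011.236ms=3b
19) 5056.18ms=15b +48.154ms=1/7b
20) 5104.334ms=106/7b +48.154ms=1/7b
21) 5152.488ms=107/7b +48.154ms=1/7b
22) 5200.642ms=108/7b +48.154ms=1/7b
23) 5248.796ms=109/7b +48.154ms=1/7b
24) 5296.95ms=110/7b +48.154ms=1/7b
25) 5345.104ms=111/7b +48.154ms=1/7b
Σ=16b of 16 (178bpm 4/4) — PASS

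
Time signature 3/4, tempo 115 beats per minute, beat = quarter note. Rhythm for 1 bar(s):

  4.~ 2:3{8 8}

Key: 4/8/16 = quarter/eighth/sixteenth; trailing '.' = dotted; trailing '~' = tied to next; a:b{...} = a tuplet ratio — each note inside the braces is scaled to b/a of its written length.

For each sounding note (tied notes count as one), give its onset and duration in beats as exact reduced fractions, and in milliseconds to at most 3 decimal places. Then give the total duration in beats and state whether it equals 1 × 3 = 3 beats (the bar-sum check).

1) 0.0ms=0b +1173.913ms=9/4b
2) 1173.913ms=9/4b +391.304ms=3/4b
Σ=3b of 3 (115bpm 3/4) — PASS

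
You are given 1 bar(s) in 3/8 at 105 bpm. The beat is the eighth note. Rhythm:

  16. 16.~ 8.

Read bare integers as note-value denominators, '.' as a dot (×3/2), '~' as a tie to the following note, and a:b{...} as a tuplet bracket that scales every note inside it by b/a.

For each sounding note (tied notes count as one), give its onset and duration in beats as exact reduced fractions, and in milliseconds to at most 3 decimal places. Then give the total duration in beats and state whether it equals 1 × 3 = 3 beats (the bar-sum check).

1) 0.0ms=0b +428.571ms=3/4b
2) 428.571ms=3/4b +1285.714ms=9/4b
Σ=3b of 3 (105bpm 3/8) — PASS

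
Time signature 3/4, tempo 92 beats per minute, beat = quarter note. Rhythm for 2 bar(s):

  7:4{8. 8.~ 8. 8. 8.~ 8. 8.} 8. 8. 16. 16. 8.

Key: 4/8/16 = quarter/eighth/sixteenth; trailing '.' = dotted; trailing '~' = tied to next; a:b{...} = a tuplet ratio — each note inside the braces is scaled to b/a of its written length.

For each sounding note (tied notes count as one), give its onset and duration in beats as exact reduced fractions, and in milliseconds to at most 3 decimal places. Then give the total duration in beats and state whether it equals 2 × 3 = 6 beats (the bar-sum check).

1) 0.0ms=0b +279.503ms=3/7b
2) 279.503ms=3/7b +559.006ms=6/7b
3) 838.509ms=9/7b +279.503ms=3/7b
4) 1118.012ms=12/7b +559.006ms=6/7b
5) 1677.019ms=18/7b +279.503ms=3/7b
6) 1956.522ms=3b +489.13ms=3/4b
7) 2445.652ms=15/4b +489.13ms=3/4b
8) 2934.783ms=9/2b +244.565ms=3/8b
9) 3179.348ms=39/8b +244.565ms=3/8b
10) 3423.913ms=21/4b +489.13ms=3/4b
Σ=6b of 6 (92bpm 3/4) — PASS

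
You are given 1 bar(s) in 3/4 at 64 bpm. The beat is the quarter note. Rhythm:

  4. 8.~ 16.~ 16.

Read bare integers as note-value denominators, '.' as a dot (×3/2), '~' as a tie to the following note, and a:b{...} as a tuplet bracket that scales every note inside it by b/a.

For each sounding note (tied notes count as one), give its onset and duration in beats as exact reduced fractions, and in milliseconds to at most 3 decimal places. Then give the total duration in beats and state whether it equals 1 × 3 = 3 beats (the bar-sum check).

1) 0.0ms=0b +1406.25ms=3/2b
2) 1406.25ms=3/2b +1406.25ms=3/2b
Σ=3b of 3 (64bpm 3/4) — PASS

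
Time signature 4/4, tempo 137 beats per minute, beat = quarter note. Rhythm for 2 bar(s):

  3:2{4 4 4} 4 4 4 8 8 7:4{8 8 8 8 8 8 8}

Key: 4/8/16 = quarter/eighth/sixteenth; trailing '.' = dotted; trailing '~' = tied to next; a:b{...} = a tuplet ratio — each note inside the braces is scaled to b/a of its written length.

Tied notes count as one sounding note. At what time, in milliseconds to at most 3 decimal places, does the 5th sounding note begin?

1. 0.0ms @ 0 + 291.971ms (2/3)
2. 291.971ms @ 2/3 + 291.971ms (2/3)
3. 583.942ms @ 4/3 + 291.971ms (2/3)
4. 875.912ms @ 2 + 437.956ms (1)
5. 1313.869ms @ 3 + 437.956ms (1)
6. 1751.825ms @ 4 + 437.956ms (1)
7. 2189.781ms @ 5 + 218.978ms (1/2)
8. 2408.759ms @ 11/2 + 218.978ms (1/2)
9. 2627.737ms @ 6 + 125.13ms (2/7)
10. 2752.868ms @ 44/7 + 125.13ms (2/7)
11. 2877.998ms @ 46/7 + 125.13ms (2/7)
12. 3003.128ms @ 48/7 + 125.13ms (2/7)
13. 3128.259ms @ 50/7 + 125.13ms (2/7)
14. 3253.389ms @ 52/7 + 125.13ms (2/7)
15. 3378.519ms @ 54/7 + 125.13ms (2/7)

note 5 onset = 3b = 1313.869ms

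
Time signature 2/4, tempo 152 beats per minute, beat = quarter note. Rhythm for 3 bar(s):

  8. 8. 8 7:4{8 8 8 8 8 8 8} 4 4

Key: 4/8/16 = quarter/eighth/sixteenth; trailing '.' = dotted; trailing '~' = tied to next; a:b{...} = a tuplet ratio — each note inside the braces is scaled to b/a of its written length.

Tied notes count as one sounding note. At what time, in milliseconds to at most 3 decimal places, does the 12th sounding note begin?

1. 0.0ms @ 0 + 296.053ms (3/4)
2. 296.053ms @ 3/4 + 296.053ms (3/4)
3. 592.105ms @ 3/2 + 197.368ms (1/2)
4. 789.474ms @ 2 + 112.782ms (2/7)
5. 902.256ms @ 16/7 + 112.782ms (2/7)
6. 1015.038ms @ 18/7 + 112.782ms (2/7)
7. 1127.82ms @ 20/7 + 112.782ms (2/7)
8. 1240.602ms @ 22/7 + 112.782ms (2/7)
9. 1353.383ms @ 24/7 + 112.782ms (2/7)
10. 1466.165ms @ 26/7 + 112.782ms (2/7)
11. 1578.947ms @ 4 + 394.737ms (1)
12. 1973.684ms @ 5 + 394.737ms (1)

note 12 onset = 5b = 1973.684ms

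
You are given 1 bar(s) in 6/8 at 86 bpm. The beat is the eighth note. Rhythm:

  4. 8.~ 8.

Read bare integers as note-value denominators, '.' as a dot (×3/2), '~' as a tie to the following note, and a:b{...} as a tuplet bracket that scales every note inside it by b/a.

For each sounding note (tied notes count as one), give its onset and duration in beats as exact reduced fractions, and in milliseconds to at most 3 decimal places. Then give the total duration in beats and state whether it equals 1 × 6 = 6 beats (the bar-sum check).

1) 0.0ms=0b +2093.023ms=3b
2) 2093.023ms=3b +2093.023ms=3b
Σ=6b of 6 (86bpm 6/8) — PASS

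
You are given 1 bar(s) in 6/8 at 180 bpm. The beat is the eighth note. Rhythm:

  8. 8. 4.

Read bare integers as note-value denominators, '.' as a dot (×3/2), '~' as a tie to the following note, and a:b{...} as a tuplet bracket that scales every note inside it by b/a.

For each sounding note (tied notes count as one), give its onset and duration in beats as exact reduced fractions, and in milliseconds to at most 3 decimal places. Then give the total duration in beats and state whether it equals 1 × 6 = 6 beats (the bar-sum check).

1) 0.0ms=0b +500.0ms=3/2b
2) 500.0ms=3/2b +500.0ms=3/2b
3) 1000.0ms=3b +1000.0ms=3b
Σ=6b of 6 (180bpm 6/8) — PASS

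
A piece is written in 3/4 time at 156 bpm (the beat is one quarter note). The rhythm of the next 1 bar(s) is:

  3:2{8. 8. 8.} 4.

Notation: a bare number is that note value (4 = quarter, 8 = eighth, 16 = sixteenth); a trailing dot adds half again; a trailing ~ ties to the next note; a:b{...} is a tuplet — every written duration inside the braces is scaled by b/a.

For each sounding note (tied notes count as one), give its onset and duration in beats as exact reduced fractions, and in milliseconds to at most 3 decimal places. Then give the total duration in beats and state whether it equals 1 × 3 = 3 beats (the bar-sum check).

1) 0.0ms=0b +192.308ms=1/2b
2) 192.308ms=1/2b +192.308ms=1/2b
3) 384.615ms=1b +192.308ms=1/2b
4) 576.923ms=3/2b +576.923ms=3/2b
Σ=3b of 3 (156bpm 3/4) — PASS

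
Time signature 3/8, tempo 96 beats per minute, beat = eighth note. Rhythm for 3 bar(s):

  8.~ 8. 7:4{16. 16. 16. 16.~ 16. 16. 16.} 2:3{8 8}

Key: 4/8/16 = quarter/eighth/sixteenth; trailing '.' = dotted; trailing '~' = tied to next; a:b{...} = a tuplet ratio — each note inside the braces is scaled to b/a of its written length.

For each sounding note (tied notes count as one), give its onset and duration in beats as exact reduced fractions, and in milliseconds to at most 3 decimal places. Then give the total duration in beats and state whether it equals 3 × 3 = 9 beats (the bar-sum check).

1) 0.0ms=0b +1875.0ms=3b
2) 1875.0ms=3b +267.857ms=3/7b
3) 2142.857ms=24/7b +267.857ms=3/7b
4) 2410.714ms=27/7b +267.857ms=3/7b
5) 2678.571ms=30/7b +535.714ms=6/7b
6) 3214.286ms=36/7b +267.857ms=3/7b
7) 3482.143ms=39/7b +267.857ms=3/7b
8) 3750.0ms=6b +937.5ms=3/2b
9) 4687.5ms=15/2b +937.5ms=3/2b
Σ=9b of 9 (96bpm 3/8) — PASS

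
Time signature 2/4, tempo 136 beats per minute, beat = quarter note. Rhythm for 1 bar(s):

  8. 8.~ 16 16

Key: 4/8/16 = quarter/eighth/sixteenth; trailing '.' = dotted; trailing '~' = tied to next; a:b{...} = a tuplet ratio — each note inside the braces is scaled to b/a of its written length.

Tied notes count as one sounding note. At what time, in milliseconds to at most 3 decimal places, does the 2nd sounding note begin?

note 2 onset = 3/4b = 330.882ms

1. 0.0ms @ 0 + 330.882ms (3/4)
2. 330.882ms @ 3/4 + 441.176ms (1)
3. 772.059ms @ 7/4 + 110.294ms (1/4)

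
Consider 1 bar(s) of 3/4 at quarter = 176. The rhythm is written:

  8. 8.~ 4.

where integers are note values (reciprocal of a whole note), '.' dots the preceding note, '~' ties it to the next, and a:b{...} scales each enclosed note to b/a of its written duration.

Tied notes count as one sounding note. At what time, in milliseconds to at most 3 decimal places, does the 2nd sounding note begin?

1. 0.0ms @ 0 + 255.682ms (3/4)
2. 255.682ms @ 3/4 + 767.045ms (9/4)

note 2 onset = 3/4b = 255.682ms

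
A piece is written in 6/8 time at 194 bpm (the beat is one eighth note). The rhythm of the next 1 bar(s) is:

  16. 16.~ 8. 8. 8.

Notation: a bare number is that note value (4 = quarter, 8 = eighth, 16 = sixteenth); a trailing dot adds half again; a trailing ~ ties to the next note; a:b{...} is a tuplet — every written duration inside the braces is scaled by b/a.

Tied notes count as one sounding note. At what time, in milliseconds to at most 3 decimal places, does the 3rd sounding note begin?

note 3 onset = 3b = 927.835ms

1. 0.0ms @ 0 + 231.959ms (3/4)
2. 231.959ms @ 3/4 + 695.876ms (9/4)
3. 927.835ms @ 3 + 463.918ms (3/2)
4. 1391.753ms @ 9/2 + 463.918ms (3/2)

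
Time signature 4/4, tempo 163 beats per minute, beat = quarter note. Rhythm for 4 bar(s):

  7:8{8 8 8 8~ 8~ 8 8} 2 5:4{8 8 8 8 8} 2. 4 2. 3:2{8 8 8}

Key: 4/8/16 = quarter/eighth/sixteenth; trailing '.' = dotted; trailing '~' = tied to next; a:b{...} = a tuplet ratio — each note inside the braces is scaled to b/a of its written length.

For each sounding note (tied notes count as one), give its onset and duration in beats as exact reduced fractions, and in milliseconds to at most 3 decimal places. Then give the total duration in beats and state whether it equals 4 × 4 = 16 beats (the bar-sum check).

1) 0.0ms=0b +210.342ms=4/7b
2) 210.342ms=4/7b +210.342ms=4/7b
3) 420.684ms=8/7b +210.342ms=4/7b
4) 631.025ms=12/7b +631.025ms=12/7b
5) 1262.051ms=24/7b +210.342ms=4/7b
6) 1472.393ms=4b +736.196ms=2b
7) 2208.589ms=6b +147.239ms=2/5b
8) 2355.828ms=32/5b +147.239ms=2/5b
9) 2503.067ms=34/5b +147.239ms=2/5b
10) 2650.307ms=36/5b +147.239ms=2/5b
11) 2797.546ms=38/5b +147.239ms=2/5b
12) 2944.785ms=8b +1104.294ms=3b
13) 4049.08ms=11b +368.098ms=1b
14) 4417.178ms=12b +1104.294ms=3b
15) 5521.472ms=15b +122.699ms=1/3b
16) 5644.172ms=46/3b +122.699ms=1/3b
17) 5766.871ms=47/3b +122.699ms=1/3b
Σ=16b of 16 (163bpm 4/4) — PASS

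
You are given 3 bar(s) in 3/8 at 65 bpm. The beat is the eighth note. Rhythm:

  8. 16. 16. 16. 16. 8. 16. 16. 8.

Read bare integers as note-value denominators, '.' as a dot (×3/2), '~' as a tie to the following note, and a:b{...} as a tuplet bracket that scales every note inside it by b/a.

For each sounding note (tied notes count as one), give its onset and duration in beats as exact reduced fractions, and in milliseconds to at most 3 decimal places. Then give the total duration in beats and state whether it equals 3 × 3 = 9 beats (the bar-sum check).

1) 0.0ms=0b +1384.615ms=3/2b
2) 1384.615ms=3/2b +692.308ms=3/4b
3) 2076.923ms=9/4b +692.308ms=3/4b
4) 2769.231ms=3b +692.308ms=3/4b
5) 3461.538ms=15/4b +692.308ms=3/4b
6) 4153.846ms=9/2b +1384.615ms=3/2b
7) 5538.462ms=6b +692.308ms=3/4b
8) 6230.769ms=27/4b +692.308ms=3/4b
9) 6923.077ms=15/2b +1384.615ms=3/2b
Σ=9b of 9 (65bpm 3/8) — PASS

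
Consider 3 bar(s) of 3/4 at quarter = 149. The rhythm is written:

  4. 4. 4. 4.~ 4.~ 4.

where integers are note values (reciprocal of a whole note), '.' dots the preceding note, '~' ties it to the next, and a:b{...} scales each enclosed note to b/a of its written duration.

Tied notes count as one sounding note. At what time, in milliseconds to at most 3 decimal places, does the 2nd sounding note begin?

1. 0.0ms @ 0 + 604.027ms (3/2)
2. 604.027ms @ 3/2 + 604.027ms (3/2)
3. 1208.054ms @ 3 + 604.027ms (3/2)
4. 1812.081ms @ 9/2 + 1812.081ms (9/2)

note 2 onset = 3/2b = 604.027ms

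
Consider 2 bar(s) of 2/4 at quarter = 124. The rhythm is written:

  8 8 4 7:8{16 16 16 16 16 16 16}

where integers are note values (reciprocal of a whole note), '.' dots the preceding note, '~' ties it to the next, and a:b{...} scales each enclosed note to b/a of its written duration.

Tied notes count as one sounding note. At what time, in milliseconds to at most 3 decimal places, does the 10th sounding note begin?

1. 0.0ms @ 0 + 241.935ms (1/2)
2. 241.935ms @ 1/2 + 241.935ms (1/2)
3. 483.871ms @ 1 + 483.871ms (1)
4. 967.742ms @ 2 + 138.249ms (2/7)
5. 1105.991ms @ 16/7 + 138.249ms (2/7)
6. 1244.24ms @ 18/7 + 138.249ms (2/7)
7. 1382.488ms @ 20/7 + 138.249ms (2/7)
8. 1520.737ms @ 22/7 + 138.249ms (2/7)
9. 1658.986ms @ 24/7 + 138.249ms (2/7)
10. 1797.235ms @ 26/7 + 138.249ms (2/7)

note 10 onset = 26/7b = 1797.235ms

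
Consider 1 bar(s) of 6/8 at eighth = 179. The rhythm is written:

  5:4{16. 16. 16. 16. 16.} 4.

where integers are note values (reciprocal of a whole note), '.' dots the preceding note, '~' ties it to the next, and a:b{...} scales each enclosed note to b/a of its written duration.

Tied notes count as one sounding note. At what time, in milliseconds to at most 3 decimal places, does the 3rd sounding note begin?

1. 0.0ms @ 0 + 201.117ms (3/5)
2. 201.117ms @ 3/5 + 201.117ms (3/5)
3. 402.235ms @ 6/5 + 201.117ms (3/5)
4. 603.352ms @ 9/5 + 201.117ms (3/5)
5. 804.469ms @ 12/5 + 201.117ms (3/5)
6. 1005.587ms @ 3 + 1005.587ms (3)

note 3 onset = 6/5b = 402.235ms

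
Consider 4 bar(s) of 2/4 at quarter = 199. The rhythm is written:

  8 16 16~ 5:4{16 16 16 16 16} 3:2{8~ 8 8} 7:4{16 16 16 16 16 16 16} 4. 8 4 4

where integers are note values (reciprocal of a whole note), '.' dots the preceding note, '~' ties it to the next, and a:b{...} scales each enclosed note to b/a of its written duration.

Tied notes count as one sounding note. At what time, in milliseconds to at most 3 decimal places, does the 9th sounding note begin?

1. 0.0ms @ 0 + 150.754ms (1/2)
2. 150.754ms @ 1/2 + 75.377ms (1/4)
3. 226.131ms @ 3/4 + 135.678ms (9/20)
4. 361.809ms @ 6/5 + 60.302ms (1/5)
5. 422.111ms @ 7/5 + 60.302ms (1/5)
6. 482.412ms @ 8/5 + 60.302ms (1/5)
7. 542.714ms @ 9/5 + 60.302ms (1/5)
8. 603.015ms @ 2 + 201.005ms (2/3)
9. 804.02ms @ 8/3 + 100.503ms (1/3)
10. 904.523ms @ 3 + 43.073ms (1/7)
11. 947.595ms @ 22/7 + 43.073ms (1/7)
12. 990.668ms @ 23/7 + 43.073ms (1/7)
13. 1033.74ms @ 24/7 + 43.073ms (1/7)
14. 1076.813ms @ 25/7 + 43.073ms (1/7)
15. 1119.885ms @ 26/7 + 43.073ms (1/7)
16. 1162.958ms @ 27/7 + 43.073ms (1/7)
17. 1206.03ms @ 4 + 452.261ms (3/2)
18. 1658.291ms @ 11/2 + 150.754ms (1/2)
19. 1809.045ms @ 6 + 301.508ms (1)
20. 2110.553ms @ 7 + 301.508ms (1)

note 9 onset = 8/3b = 804.02ms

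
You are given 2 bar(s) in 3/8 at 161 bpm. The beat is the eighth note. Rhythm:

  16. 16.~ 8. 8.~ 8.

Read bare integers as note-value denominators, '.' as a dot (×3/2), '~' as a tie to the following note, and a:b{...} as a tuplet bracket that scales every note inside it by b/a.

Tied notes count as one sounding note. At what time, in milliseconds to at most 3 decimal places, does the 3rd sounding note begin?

note 3 onset = 3b = 1118.012ms

1. 0.0ms @ 0 + 279.503ms (3/4)
2. 279.503ms @ 3/4 + 838.509ms (9/4)
3. 1118.012ms @ 3 + 1118.012ms (3)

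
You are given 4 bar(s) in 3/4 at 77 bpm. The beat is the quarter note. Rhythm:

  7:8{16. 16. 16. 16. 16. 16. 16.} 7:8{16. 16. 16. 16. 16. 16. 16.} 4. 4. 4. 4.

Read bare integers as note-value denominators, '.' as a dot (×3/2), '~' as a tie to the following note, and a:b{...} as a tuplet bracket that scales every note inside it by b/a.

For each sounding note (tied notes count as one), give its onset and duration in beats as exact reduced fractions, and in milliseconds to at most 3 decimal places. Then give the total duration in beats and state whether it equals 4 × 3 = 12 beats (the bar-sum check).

1) 0.0ms=0b +333.952ms=3/7b
2) 333.952ms=3/7b +333.952ms=3/7b
3) 667.904ms=6/7b +333.952ms=3/7b
4) 1001.855ms=9/7b +333.952ms=3/7b
5) 1335.807ms=12/7b +333.952ms=3/7b
6) 1669.759ms=15/7b +333.952ms=3/7b
7) 2003.711ms=18/7b +333.952ms=3/7b
8) 2337.662ms=3b +333.952ms=3/7b
9) 2671.614ms=24/7b +333.952ms=3/7b
10) 3005.566ms=27/7b +333.952ms=3/7b
11) 3339.518ms=30/7b +333.952ms=3/7b
12) 3673.469ms=33/7b +333.952ms=3/7b
13) 4007.421ms=36/7b +333.952ms=3/7b
14) 4341.373ms=39/7b +333.952ms=3/7b
15) 4675.325ms=6b +1168.831ms=3/2b
16) 5844.156ms=15/2b +1168.831ms=3/2b
17) 7012.987ms=9b +1168.831ms=3/2b
18) 8181.818ms=21/2b +1168.831ms=3/2b
Σ=12b of 12 (77bpm 3/4) — PASS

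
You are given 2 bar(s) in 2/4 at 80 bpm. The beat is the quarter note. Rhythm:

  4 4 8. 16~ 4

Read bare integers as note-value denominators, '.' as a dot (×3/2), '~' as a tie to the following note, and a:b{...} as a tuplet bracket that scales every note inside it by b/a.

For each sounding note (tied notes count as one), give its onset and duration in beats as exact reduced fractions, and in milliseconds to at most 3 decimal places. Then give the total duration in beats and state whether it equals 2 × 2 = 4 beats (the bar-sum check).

1) 0.0ms=0b +750.0ms=1b
2) 750.0ms=1b +750.0ms=1b
3) 1500.0ms=2b +562.5ms=3/4b
4) 2062.5ms=11/4b +937.5ms=5/4b
Σ=4b of 4 (80bpm 2/4) — PASS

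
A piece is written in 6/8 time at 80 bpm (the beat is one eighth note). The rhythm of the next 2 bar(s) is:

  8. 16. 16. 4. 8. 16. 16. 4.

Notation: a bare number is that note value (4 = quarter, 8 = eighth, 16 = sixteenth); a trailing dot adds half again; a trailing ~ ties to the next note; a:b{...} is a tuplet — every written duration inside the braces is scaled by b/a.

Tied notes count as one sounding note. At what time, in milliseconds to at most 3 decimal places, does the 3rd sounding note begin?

1. 0.0ms @ 0 + 1125.0ms (3/2)
2. 1125.0ms @ 3/2 + 562.5ms (3/4)
3. 1687.5ms @ 9/4 + 562.5ms (3/4)
4. 2250.0ms @ 3 + 2250.0ms (3)
5. 4500.0ms @ 6 + 1125.0ms (3/2)
6. 5625.0ms @ 15/2 + 562.5ms (3/4)
7. 6187.5ms @ 33/4 + 562.5ms (3/4)
8. 6750.0ms @ 9 + 2250.0ms (3)

note 3 onset = 9/4b = 1687.5ms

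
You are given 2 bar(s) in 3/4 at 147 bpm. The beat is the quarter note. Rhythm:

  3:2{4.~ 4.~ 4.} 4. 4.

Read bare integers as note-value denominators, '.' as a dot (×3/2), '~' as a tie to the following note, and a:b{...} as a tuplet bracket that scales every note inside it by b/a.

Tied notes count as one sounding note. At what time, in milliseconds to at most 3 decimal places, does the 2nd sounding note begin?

1. 0.0ms @ 0 + 1224.49ms (3)
2. 1224.49ms @ 3 + 612.245ms (3/2)
3. 1836.735ms @ 9/2 + 612.245ms (3/2)

note 2 onset = 3b = 1224.49ms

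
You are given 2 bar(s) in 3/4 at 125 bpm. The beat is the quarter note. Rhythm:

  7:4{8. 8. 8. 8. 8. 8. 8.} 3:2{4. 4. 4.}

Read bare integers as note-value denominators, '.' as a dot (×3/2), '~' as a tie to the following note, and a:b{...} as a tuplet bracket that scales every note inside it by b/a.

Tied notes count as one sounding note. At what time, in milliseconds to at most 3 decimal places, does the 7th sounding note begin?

1. 0.0ms @ 0 + 205.714ms (3/7)
2. 205.714ms @ 3/7 + 205.714ms (3/7)
3. 411.429ms @ 6/7 + 205.714ms (3/7)
4. 617.143ms @ 9/7 + 205.714ms (3/7)
5. 822.857ms @ 12/7 + 205.714ms (3/7)
6. 1028.571ms @ 15/7 + 205.714ms (3/7)
7. 1234.286ms @ 18/7 + 205.714ms (3/7)
8. 1440.0ms @ 3 + 480.0ms (1)
9. 1920.0ms @ 4 + 480.0ms (1)
10. 2400.0ms @ 5 + 480.0ms (1)

note 7 onset = 18/7b = 1234.286ms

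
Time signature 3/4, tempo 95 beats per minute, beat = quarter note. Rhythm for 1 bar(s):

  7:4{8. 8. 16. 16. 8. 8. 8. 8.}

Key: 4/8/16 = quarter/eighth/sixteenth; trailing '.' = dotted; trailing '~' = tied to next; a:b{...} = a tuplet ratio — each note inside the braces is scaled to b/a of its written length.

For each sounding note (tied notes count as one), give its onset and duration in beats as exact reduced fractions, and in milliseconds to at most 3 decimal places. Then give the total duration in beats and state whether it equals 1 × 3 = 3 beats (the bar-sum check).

1) 0.0ms=0b +270.677ms=3/7b
2) 270.677ms=3/7b +270.677ms=3/7b
3) 541.353ms=6/7b +135.338ms=3/14b
4) 676.692ms=15/14b +135.338ms=3/14b
5) 812.03ms=9/7b +270.677ms=3/7b
6) 1082.707ms=12/7b +270.677ms=3/7b
7) 1353.383ms=15/7b +270.677ms=3/7b
8) 1624.06ms=18/7b +270.677ms=3/7b
Σ=3b of 3 (95bpm 3/4) — PASS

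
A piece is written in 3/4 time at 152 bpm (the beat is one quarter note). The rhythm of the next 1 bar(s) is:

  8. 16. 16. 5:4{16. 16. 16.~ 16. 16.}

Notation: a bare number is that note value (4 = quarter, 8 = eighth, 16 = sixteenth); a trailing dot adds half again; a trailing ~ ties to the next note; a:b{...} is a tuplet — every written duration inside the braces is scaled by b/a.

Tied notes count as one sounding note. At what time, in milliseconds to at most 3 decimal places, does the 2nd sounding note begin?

1. 0.0ms @ 0 + 296.053ms (3/4)
2. 296.053ms @ 3/4 + 148.026ms (3/8)
3. 444.079ms @ 9/8 + 148.026ms (3/8)
4. 592.105ms @ 3/2 + 118.421ms (3/10)
5. 710.526ms @ 9/5 + 118.421ms (3/10)
6. 828.947ms @ 21/10 + 236.842ms (3/5)
7. 1065.789ms @ 27/10 + 118.421ms (3/10)

note 2 onset = 3/4b = 296.053ms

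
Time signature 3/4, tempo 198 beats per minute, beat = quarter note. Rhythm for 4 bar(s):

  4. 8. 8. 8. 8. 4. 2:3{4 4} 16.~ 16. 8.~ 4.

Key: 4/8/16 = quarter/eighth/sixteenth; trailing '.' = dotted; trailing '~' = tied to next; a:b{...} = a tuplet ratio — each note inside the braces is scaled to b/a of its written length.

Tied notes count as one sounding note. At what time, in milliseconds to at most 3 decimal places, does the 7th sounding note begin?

1. 0.0ms @ 0 + 454.545ms (3/2)
2. 454.545ms @ 3/2 + 227.273ms (3/4)
3. 681.818ms @ 9/4 + 227.273ms (3/4)
4. 909.091ms @ 3 + 227.273ms (3/4)
5. 1136.364ms @ 15/4 + 227.273ms (3/4)
6. 1363.636ms @ 9/2 + 454.545ms (3/2)
7. 1818.182ms @ 6 + 454.545ms (3/2)
8. 2272.727ms @ 15/2 + 454.545ms (3/2)
9. 2727.273ms @ 9 + 227.273ms (3/4)
10. 2954.545ms @ 39/4 + 681.818ms (9/4)

note 7 onset = 6b = 1818.182ms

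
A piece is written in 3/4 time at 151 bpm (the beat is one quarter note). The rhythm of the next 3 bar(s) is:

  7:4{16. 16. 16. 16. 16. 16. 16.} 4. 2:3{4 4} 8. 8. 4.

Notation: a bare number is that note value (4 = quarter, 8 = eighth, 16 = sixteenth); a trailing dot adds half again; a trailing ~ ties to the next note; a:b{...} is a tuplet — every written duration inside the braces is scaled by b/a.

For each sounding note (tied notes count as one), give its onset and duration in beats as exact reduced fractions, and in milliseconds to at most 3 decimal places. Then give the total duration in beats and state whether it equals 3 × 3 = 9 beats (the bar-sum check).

1) 0.0ms=0b +85.147ms=3/14b
2) 85.147ms=3/14b +85.147ms=3/14b
3) 170.293ms=3/7b +85.147ms=3/14b
4) 255.44ms=9/14b +85.147ms=3/14b
5) 340.587ms=6/7b +85.147ms=3/14b
6) 425.733ms=15/14b +85.147ms=3/14b
7) 510.88ms=9/7b +85.147ms=3/14b
8) 596.026ms=3/2b +596.026ms=3/2b
9) 1192.053ms=3b +596.026ms=3/2b
10) 1788.079ms=9/2b +596.026ms=3/2b
11) 2384.106ms=6b +298.013ms=3/4b
12) 2682.119ms=27/4b +298.013ms=3/4b
13) 2980.132ms=15/2b +596.026ms=3/2b
Σ=9b of 9 (151bpm 3/4) — PASS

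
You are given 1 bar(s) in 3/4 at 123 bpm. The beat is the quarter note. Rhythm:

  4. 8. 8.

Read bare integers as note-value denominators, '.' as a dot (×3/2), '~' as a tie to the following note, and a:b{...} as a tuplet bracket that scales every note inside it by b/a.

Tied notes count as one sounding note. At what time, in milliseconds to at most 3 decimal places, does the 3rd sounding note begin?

note 3 onset = 9/4b = 1097.561ms

1. 0.0ms @ 0 + 731.707ms (3/2)
2. 731.707ms @ 3/2 + 365.854ms (3/4)
3. 1097.561ms @ 9/4 + 365.854ms (3/4)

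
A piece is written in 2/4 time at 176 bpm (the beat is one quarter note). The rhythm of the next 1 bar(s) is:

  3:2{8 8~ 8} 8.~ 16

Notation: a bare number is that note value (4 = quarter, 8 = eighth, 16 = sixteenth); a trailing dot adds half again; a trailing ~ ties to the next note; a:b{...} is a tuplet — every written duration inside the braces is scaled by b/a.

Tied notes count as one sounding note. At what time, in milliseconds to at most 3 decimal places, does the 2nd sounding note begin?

1. 0.0ms @ 0 + 113.636ms (1/3)
2. 113.636ms @ 1/3 + 227.273ms (2/3)
3. 340.909ms @ 1 + 340.909ms (1)

note 2 onset = 1/3b = 113.636ms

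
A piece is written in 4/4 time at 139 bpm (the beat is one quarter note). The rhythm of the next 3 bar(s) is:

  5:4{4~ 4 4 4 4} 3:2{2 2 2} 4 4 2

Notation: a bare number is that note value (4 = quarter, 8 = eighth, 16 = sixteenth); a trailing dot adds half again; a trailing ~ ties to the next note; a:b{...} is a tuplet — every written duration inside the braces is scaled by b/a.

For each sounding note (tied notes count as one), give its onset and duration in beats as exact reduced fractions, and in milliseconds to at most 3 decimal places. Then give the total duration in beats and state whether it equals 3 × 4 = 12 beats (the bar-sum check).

1) 0.0ms=0b +690.647ms=8/5b
2) 690.647ms=8/5b +345.324ms=4/5b
3) 1035.971ms=12/5b +345.324ms=4/5b
4) 1381.295ms=16/5b +345.324ms=4/5b
5) 1726.619ms=4b +575.54ms=4/3b
6) 2302.158ms=16/3b +575.54ms=4/3b
7) 2877.698ms=20/3b +575.54ms=4/3b
8) 3453.237ms=8b +431.655ms=1b
9) 3884.892ms=9b +431.655ms=1b
10) 4316.547ms=10b +863.309ms=2b
Σ=12b of 12 (139bpm 4/4) — PASS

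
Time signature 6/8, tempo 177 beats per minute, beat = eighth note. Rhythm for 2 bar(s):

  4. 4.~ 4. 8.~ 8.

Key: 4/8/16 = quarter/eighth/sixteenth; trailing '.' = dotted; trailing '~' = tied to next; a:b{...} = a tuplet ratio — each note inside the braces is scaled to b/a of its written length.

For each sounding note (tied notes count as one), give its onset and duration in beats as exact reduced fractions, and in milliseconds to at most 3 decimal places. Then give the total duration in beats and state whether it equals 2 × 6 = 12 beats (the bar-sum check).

1) 0.0ms=0b +1016.949ms=3b
2) 1016.949ms=3b +2033.898ms=6b
3) 3050.847ms=9b +1016.949ms=3b
Σ=12b of 12 (177bpm 6/8) — PASS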